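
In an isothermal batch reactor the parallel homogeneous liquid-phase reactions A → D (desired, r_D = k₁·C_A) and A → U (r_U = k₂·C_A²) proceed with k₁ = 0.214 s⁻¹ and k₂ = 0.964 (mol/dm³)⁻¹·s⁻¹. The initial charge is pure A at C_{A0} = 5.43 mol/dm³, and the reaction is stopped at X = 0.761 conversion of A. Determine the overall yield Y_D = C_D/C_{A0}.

C_A = C_{A0}(1−X) = 1.298 mol/dm³.
Along a PFR/batch, dC_D/dC_A = −r_D/(r_D+r_U) = −k₁/(k₁+k₂·C_A).
Integrating from C_{A0} to C_A: C_D = (0.214/0.964)·ln[(0.214+0.964·5.43)/(0.214+0.964·1.30)] = 0.2220·ln(5.449/1.465) = 0.2916 mol/dm³.
Y_D = C_D/C_{A0} = 0.2916/5.43 = 0.0537.

0.0537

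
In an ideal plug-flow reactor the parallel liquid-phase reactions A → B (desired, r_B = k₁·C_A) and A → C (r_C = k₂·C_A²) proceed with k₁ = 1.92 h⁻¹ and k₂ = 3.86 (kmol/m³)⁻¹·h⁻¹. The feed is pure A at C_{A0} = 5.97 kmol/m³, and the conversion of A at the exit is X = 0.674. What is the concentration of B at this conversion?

C_A = C_{A0}(1−X) = 1.946 kmol/m³.
Along a PFR/batch, dC_B/dC_A = −r_B/(r_B+r_C) = −k₁/(k₁+k₂·C_A).
Integrating from C_{A0} to C_A: C_B = (1.92/3.86)·ln[(1.92+3.86·5.97)/(1.92+3.86·1.95)] = 0.4974·ln(24.96/9.432) = 0.4841 kmol/m³.

0.484 kmol/m³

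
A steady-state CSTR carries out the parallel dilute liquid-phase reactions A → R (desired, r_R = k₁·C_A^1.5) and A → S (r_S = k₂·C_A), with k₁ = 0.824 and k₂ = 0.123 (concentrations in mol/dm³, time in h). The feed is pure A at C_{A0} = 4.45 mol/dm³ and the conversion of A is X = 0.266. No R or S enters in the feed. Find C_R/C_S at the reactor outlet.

Exit C_A = C_{A0}(1−X) = 4.45×0.734 = 3.266 mol/dm³.
A CSTR operates uniformly at the exit composition, giving r_R = 4.864 and r_S = 0.4018 (each k·C_A^n at C_A = 3.266).
Overall selectivity = C_R/C_S = r_Rτ/(r_Sτ) = r_R/r_S = 12.1.

12.1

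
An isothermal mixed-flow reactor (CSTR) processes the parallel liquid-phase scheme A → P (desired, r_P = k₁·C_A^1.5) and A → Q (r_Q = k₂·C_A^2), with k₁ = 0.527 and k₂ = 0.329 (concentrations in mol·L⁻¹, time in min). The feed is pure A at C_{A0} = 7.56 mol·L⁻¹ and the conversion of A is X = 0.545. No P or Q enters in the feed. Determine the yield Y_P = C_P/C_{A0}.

0.253

Exit C_A = C_{A0}(1−X) = 7.56×0.455 = 3.440 mol·L⁻¹.
A CSTR operates uniformly at the exit composition, giving r_P = 3.362 and r_Q = 3.893 (each k·C_A^n at C_A = 3.440).
Fraction of consumed A going to P: r_P/(r_P+r_Q) = 0.4634.
C_P = 0.4634·C_{A0}·X = 0.4634×7.56×0.545 = 1.91 mol·L⁻¹; Y_P = C_P/C_{A0} = 0.253.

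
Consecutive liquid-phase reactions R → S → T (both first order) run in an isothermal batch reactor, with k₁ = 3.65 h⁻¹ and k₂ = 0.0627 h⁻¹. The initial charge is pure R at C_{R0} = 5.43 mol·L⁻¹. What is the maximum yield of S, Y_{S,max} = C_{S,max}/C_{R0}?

For a first-order series the maximum intermediate yield is C_{S,max}/C_{R0} = (k₁/k₂)^[k₂/(k₂−k₁)].
= (3.65/0.0627)^(0.0627/(0.0627−3.65)) = (58.21)^(-0.01748) = 0.9314.

0.931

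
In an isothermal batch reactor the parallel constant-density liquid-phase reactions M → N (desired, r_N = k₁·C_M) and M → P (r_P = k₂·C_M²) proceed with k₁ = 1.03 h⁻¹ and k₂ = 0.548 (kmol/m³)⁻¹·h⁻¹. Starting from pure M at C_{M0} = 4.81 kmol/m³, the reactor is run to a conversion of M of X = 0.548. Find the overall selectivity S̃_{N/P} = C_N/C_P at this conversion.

0.556

C_M = C_{M0}(1−X) = 2.174 kmol/m³.
Along a PFR/batch, dC_N/dC_M = −r_N/(r_N+r_P) = −k₁/(k₁+k₂·C_M).
Integrating from C_{M0} to C_M: C_N = (1.03/0.548)·ln[(1.03+0.548·4.81)/(1.03+0.548·2.17)] = 1.880·ln(3.666/2.221) = 0.9415 kmol/m³.
C_P = (C_{M0}−C_M)−C_N = 1.694 kmol/m³; S̃_{N/P} = 0.9415/1.694 = 0.556.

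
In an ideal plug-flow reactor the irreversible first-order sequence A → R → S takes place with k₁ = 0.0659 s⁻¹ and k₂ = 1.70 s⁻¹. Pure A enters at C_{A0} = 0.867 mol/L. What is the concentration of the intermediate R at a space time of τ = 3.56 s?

0.0276 mol/L

Solving the coupled first-order balances gives C_R(τ) = [k₁/(k₂−k₁)]·C_{A0}·(e^(−k₁τ) − e^(−k₂τ)).
e^(−k₁τ) = e^(−0.0659×3.56) = e^(−0.2346) = 0.7909; e^(−k₂τ) = e^(−6.052) = 0.002353.
C_R = 0.0659×0.867/(1.70−0.0659) × (0.7909−0.002353) = 0.03496×0.7885 = 0.02757 mol/L.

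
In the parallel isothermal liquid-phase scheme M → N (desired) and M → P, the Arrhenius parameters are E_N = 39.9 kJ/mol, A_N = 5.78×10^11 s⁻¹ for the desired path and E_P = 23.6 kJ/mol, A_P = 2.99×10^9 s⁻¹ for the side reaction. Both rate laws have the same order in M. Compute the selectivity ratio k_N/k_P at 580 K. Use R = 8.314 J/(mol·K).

With equal orders, S_{N/P} = k_N/k_P = (A_N/A_P)·exp[(E_P−E_N)/(RT)].
(E_P−E_N)/(RT) = (23.6−39.9)×10³/(8.314×580) = -16300/4822 = -3.380.
k_N/k_P = (5.78×10^11/2.99×10^9)·exp(-3.380) = 193.3 × 0.03404 = 6.58.

6.58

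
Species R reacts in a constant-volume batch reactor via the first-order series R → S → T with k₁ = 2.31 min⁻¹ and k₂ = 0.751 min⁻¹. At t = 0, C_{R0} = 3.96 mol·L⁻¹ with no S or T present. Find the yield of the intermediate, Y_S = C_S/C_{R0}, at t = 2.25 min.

0.265

Solving the coupled first-order balances gives C_S(t) = [k₁/(k₂−k₁)]·C_{R0}·(e^(−k₁t) − e^(−k₂t)).
e^(−k₁t) = e^(−2.31×2.25) = e^(−5.197) = 0.005530; e^(−k₂t) = e^(−1.690) = 0.1846.
C_S = 2.31×3.96/(0.751−2.31) × (0.005530−0.1846) = (-5.868)×(-0.1790) = 1.051 mol·L⁻¹.
Y_S = C_S/C_{R0} = 1.051/3.96 = 0.265.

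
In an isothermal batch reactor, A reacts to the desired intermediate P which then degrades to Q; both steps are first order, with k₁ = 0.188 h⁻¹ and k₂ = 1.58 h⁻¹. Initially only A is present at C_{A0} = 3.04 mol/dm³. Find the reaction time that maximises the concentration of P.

The intermediate peaks when r₁ = r₂, i.e. k₁e^(−k₁t) = k₂e^(−k₂t), giving t_opt = ln(k₂/k₁)/(k₂−k₁).
= ln(1.58/0.188)/(1.58−0.188) = ln(8.404)/1.392 = 2.129/1.392 = 1.53 h.

1.53 h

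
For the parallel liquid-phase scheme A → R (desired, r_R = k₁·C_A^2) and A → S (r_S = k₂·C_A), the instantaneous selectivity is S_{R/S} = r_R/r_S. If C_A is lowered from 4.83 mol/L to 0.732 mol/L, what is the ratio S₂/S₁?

0.152

S_{R/S} = (k₁/k₂)·C_A, so S₂/S₁ = (C_{A,2}/C_{A,1}).
= 0.732/4.83 = 0.152.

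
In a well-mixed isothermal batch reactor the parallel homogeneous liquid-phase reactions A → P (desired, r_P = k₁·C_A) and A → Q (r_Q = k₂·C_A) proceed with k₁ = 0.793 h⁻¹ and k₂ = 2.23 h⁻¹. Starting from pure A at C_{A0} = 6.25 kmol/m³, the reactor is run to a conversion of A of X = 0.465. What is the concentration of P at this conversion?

C_A = C_{A0}(1−X) = 3.344 kmol/m³.
Both paths are first order in A, so the instantaneous fraction to P is constant: dC_P/d(−C_A) = k₁/(k₁+k₂) = 0.2623.
C_P = 0.2623·(C_{A0}−C_A) = 0.2623×2.906 = 0.762 kmol/m³.

0.762 kmol/m³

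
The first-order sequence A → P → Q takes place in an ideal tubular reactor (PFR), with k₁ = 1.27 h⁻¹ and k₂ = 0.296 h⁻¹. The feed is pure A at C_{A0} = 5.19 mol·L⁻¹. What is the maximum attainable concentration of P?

3.33 mol·L⁻¹

At the optimum, C_{P,max}/C_{A0} = (k₁/k₂)^[k₂/(k₂−k₁)].
= (1.27/0.296)^(0.296/(0.296−1.27)) = (4.291)^(-0.3039) = 0.6424.
C_{P,max} = 0.6424×5.19 = 3.33 mol·L⁻¹.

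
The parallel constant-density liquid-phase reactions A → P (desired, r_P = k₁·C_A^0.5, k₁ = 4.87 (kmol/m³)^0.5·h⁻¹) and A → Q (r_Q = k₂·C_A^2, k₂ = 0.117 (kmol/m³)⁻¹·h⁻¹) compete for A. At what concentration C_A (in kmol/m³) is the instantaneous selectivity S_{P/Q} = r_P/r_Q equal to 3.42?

S_{P/Q} = (k₁/k₂)·C_A^-1.5 ⇒ C_A = (S·k₂/k₁)^(1/(-1.5)).
= (3.42×0.117/4.87)^(-0.6667) = (0.08216)^(-0.6667) = 5.29 kmol/m³.

5.29 kmol/m³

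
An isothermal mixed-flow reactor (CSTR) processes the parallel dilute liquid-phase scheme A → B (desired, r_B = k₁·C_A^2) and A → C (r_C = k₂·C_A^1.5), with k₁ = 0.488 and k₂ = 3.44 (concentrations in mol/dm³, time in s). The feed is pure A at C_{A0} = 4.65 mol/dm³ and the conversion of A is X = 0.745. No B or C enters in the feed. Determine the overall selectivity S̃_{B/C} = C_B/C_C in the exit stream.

Exit C_A = C_{A0}(1−X) = 4.65×0.255 = 1.186 mol/dm³.
In a CSTR the entire volume is at exit conditions, so r_B = 0.488×1.186^2 = 0.6861 and r_C = 3.44×1.186^1.5 = 4.442.
Overall selectivity = C_B/C_C = r_Bτ/(r_Cτ) = r_B/r_C = 0.154.

0.154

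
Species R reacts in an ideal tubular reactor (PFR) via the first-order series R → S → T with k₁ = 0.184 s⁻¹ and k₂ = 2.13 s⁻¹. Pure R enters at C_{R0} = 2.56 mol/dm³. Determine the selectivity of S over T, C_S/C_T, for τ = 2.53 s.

0.188

For first-order series with pure R initially, C_S(τ) = k₁C_{R0}/(k₂−k₁)·(e^(−k₁τ) − e^(−k₂τ)).
e^(−k₁τ) = e^(−0.184×2.53) = e^(−0.4655) = 0.6278; e^(−k₂τ) = e^(−5.389) = 0.004567.
C_S = 0.184×2.56/(2.13−0.184) × (0.6278−0.004567) = 0.2421×0.6232 = 0.1509 mol/dm³.
C_R = C_{R0}e^(−k₁τ) = 1.607 mol/dm³, so C_T = C_{R0}−C_R−C_S = 0.8020 mol/dm³; C_S/C_T = 0.188.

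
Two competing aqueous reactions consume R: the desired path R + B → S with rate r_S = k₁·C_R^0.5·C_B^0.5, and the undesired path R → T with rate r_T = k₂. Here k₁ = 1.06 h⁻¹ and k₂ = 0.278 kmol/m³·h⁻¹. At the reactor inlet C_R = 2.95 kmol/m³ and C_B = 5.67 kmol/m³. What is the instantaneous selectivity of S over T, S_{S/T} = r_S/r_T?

S_{S/T} = r_S/r_T = (k₁·C_R^0.5·C_B^0.5)/(k₂) = (k₁/k₂)·C_R^0.5·C_B^0.5.
= (1.06×2.950^0.5×5.670^0.5) / (0.278) = 4.335/0.2780 = 15.6.

15.6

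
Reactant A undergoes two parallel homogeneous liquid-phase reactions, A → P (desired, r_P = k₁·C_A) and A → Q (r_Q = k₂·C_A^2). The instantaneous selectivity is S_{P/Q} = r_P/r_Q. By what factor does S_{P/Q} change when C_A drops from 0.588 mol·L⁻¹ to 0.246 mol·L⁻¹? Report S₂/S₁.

S_{P/Q} = (k₁/k₂)·C_A⁻¹, so S₂/S₁ = (C_{A,2}/C_{A,1})⁻¹.
= 0.588/0.246 = 2.39.
Selectivity toward P rises as C_A falls — low-concentration operation is favoured.

2.39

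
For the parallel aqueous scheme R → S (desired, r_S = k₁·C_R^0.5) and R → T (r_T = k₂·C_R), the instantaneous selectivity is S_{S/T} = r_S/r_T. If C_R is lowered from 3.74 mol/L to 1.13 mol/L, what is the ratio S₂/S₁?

S_{S/T} = (k₁/k₂)·C_R^-0.5, so S₂/S₁ = (C_{R,2}/C_{R,1})^-0.5.
= (1.13/3.74)^(-0.5) = (0.3021)^(-0.5) = 1.82.
Selectivity toward S rises as C_R falls — low-concentration operation is favoured.

1.82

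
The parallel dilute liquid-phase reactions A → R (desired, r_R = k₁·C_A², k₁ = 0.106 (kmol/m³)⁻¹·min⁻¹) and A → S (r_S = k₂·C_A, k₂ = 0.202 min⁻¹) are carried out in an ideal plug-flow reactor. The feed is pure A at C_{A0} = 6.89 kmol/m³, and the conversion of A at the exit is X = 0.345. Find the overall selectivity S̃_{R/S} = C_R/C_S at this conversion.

C_A = C_{A0}(1−X) = 4.513 kmol/m³.
Along a PFR/batch, dC_S/dC_A = −r_S/(r_R+r_S) = −k₂/(k₂+k₁·C_A).
Integrating from C_{A0} to C_A: C_S = (0.202/0.106)·ln[(0.202+0.106·6.89)/(0.202+0.106·4.51)] = 1.906·ln(0.9323/0.6804) = 0.6004 kmol/m³.
Then C_R = (C_{A0}−C_A) − C_S = 2.377 − 0.6004 = 1.777 kmol/m³.
S̃_{R/S} = C_R/C_S = 1.777/0.6004 = 2.96.

2.96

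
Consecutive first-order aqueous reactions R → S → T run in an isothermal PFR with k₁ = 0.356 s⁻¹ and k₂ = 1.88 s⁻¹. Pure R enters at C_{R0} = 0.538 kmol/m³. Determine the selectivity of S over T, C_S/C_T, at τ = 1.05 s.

0.699

Solving the coupled first-order balances gives C_S(τ) = [k₁/(k₂−k₁)]·C_{R0}·(e^(−k₁τ) − e^(−k₂τ)).
e^(−k₁τ) = e^(−0.356×1.05) = e^(−0.3738) = 0.6881; e^(−k₂τ) = e^(−1.974) = 0.1389.
C_S = 0.356×0.538/(1.88−0.356) × (0.6881−0.1389) = 0.1257×0.5492 = 0.06902 kmol/m³.
C_R = C_{R0}e^(−k₁τ) = 0.3702 kmol/m³, so C_T = C_{R0}−C_R−C_S = 0.09877 kmol/m³; C_S/C_T = 0.699.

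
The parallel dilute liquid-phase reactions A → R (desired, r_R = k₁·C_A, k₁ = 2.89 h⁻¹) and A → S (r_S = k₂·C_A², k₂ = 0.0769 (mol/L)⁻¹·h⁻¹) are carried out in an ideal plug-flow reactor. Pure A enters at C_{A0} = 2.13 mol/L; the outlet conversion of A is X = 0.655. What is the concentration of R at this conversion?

C_A = C_{A0}(1−X) = 0.7348 mol/L.
Along a PFR/batch, dC_R/dC_A = −r_R/(r_R+r_S) = −k₁/(k₁+k₂·C_A).
Integrating from C_{A0} to C_A: C_R = (2.89/0.0769)·ln[(2.89+0.0769·2.13)/(2.89+0.0769·0.735)] = 37.58·ln(3.054/2.947) = 1.344 mol/L.

1.34 mol/L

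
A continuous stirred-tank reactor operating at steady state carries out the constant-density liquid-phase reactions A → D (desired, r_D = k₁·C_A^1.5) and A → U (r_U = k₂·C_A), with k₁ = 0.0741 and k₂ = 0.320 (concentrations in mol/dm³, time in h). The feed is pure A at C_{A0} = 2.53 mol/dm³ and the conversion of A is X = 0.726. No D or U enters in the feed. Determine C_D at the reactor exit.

0.297 mol/dm³

Exit C_A = C_{A0}(1−X) = 2.53×0.274 = 0.6932 mol/dm³.
A CSTR operates uniformly at the exit composition, giving r_D = 0.04277 and r_U = 0.2218 (each k·C_A^n at C_A = 0.6932).
Fraction of consumed A going to D: r_D/(r_D+r_U) = 0.1616.
C_D = 0.1616·C_{A0}·X = 0.1616×2.53×0.726 = 0.297 mol/dm³.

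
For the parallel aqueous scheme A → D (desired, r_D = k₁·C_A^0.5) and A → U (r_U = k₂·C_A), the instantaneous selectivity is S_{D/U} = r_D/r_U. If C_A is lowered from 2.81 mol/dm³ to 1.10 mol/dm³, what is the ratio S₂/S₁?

S_{D/U} = (k₁/k₂)·C_A^-0.5, so S₂/S₁ = (C_{A,2}/C_{A,1})^-0.5.
= (1.10/2.81)^(-0.5) = (0.3915)^(-0.5) = 1.60.

1.60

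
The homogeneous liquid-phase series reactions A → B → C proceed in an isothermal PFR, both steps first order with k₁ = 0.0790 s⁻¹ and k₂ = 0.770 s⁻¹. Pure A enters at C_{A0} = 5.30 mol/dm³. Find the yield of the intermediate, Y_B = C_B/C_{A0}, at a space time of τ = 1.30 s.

For first-order series with pure A initially, C_B(τ) = k₁C_{A0}/(k₂−k₁)·(e^(−k₁τ) − e^(−k₂τ)).
e^(−k₁τ) = e^(−0.0790×1.30) = e^(−0.1027) = 0.9024; e^(−k₂τ) = e^(−1.001) = 0.3675.
C_B = 0.0790×5.30/(0.770−0.0790) × (0.9024−0.3675) = 0.6059×0.5349 = 0.3241 mol/dm³.
Y_B = C_B/C_{A0} = 0.3241/5.30 = 0.0612.

0.0612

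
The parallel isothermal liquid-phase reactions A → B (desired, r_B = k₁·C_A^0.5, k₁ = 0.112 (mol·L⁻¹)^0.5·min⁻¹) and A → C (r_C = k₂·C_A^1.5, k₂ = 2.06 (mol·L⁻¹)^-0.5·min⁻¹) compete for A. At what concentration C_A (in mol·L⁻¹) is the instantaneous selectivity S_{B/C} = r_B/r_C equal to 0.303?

S_{B/C} = (k₁/k₂)·C_A⁻¹ ⇒ C_A = (S·k₂/k₁)^(-1).
= (0.303×2.06/0.112)^(-1) = (5.573)^(-1) = 0.179 mol·L⁻¹.

0.179 mol·L⁻¹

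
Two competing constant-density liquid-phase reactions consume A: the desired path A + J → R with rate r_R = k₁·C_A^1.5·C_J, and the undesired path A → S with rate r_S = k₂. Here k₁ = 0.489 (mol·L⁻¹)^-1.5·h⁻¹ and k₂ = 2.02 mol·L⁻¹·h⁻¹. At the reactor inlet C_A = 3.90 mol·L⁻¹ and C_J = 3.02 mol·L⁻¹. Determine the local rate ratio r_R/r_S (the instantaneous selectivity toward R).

5.63

S_{R/S} = r_R/r_S = (k₁·C_A^1.5·C_J)/(k₂) = (k₁/k₂)·C_A^1.5·C_J.
= (0.489×3.900^1.5×3.020) / (2.02) = 11.37/2.020 = 5.63.
Since the desired path is higher order in A, keeping C_A high (PFR or concentrated feed) favours R.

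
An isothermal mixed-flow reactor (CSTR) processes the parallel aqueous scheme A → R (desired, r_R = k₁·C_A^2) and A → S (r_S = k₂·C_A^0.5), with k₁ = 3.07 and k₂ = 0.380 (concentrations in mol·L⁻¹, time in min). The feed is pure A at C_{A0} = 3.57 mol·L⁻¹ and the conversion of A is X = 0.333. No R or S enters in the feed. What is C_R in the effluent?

1.15 mol·L⁻¹

Exit C_A = C_{A0}(1−X) = 3.57×0.667 = 2.381 mol·L⁻¹.
A CSTR operates uniformly at the exit composition, giving r_R = 17.41 and r_S = 0.5864 (each k·C_A^n at C_A = 2.381).
Fraction of consumed A going to R: r_R/(r_R+r_S) = 0.9674.
C_R = 0.9674·C_{A0}·X = 0.9674×3.57×0.333 = 1.15 mol·L⁻¹.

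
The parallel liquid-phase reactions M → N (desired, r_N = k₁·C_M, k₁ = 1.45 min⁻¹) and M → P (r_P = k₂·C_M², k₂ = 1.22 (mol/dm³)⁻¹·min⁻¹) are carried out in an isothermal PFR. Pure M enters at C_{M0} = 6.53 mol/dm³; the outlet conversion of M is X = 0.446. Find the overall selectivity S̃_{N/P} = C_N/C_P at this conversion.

0.240

C_M = C_{M0}(1−X) = 3.618 mol/dm³.
Along a PFR/batch, dC_N/dC_M = −r_N/(r_N+r_P) = −k₁/(k₁+k₂·C_M).
Integrating from C_{M0} to C_M: C_N = (1.45/1.22)·ln[(1.45+1.22·6.53)/(1.45+1.22·3.62)] = 1.189·ln(9.417/5.863) = 0.5630 mol/dm³.
C_P = (C_{M0}−C_M)−C_N = 2.349 mol/dm³; S̃_{N/P} = 0.5630/2.349 = 0.240.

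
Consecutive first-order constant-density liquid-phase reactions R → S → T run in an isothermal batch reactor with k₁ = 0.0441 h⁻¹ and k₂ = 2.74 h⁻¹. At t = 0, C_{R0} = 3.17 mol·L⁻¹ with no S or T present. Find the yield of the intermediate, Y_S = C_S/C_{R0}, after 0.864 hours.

Solving the coupled first-order balances gives C_S(t) = [k₁/(k₂−k₁)]·C_{R0}·(e^(−k₁t) − e^(−k₂t)).
e^(−k₁t) = e^(−0.0441×0.864) = e^(−0.03810) = 0.9626; e^(−k₂t) = e^(−2.367) = 0.09373.
C_S = 0.0441×3.17/(2.74−0.0441) × (0.9626−0.09373) = 0.05186×0.8689 = 0.04506 mol·L⁻¹.
Y_S = C_S/C_{R0} = 0.04506/3.17 = 0.0142.

0.0142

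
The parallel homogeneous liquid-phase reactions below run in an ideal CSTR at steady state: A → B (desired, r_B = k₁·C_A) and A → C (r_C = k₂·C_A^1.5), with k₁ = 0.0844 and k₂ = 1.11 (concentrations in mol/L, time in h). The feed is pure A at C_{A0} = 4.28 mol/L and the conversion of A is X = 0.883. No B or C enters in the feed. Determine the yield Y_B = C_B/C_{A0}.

Exit C_A = C_{A0}(1−X) = 4.28×0.117 = 0.5008 mol/L.
Rates in a CSTR are evaluated at the outlet concentration: r_B = 0.0844×0.5008 = 0.04226, r_C = 1.11×0.5008^1.5 = 0.3933.
Fraction of consumed A going to B: r_B/(r_B+r_C) = 0.09702.
C_B = 0.09702·C_{A0}·X = 0.09702×4.28×0.883 = 0.367 mol/L; Y_B = C_B/C_{A0} = 0.0857.

0.0857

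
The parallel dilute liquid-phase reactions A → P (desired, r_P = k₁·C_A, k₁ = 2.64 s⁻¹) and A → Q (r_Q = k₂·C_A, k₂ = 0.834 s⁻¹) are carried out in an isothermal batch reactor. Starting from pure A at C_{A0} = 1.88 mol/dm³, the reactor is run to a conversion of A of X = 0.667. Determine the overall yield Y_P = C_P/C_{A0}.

C_A = C_{A0}(1−X) = 0.6260 mol/dm³.
Both paths are first order in A, so the instantaneous fraction to P is constant: dC_P/d(−C_A) = k₁/(k₁+k₂) = 0.7599.
C_P = 0.7599·(C_{A0}−C_A) = 0.7599×1.254 = 0.953 mol/dm³.
Y_P = C_P/C_{A0} = 0.9529/1.88 = 0.507.

0.507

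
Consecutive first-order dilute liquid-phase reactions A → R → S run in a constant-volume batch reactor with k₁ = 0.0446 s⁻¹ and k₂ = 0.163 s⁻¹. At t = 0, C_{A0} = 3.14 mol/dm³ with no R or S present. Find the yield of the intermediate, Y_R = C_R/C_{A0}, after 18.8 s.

For first-order series with pure A initially, C_R(t) = k₁C_{A0}/(k₂−k₁)·(e^(−k₁t) − e^(−k₂t)).
e^(−k₁t) = e^(−0.0446×18.8) = e^(−0.8385) = 0.4324; e^(−k₂t) = e^(−3.064) = 0.04668.
C_R = 0.0446×3.14/(0.163−0.0446) × (0.4324−0.04668) = 1.183×0.3857 = 0.4562 mol/dm³.
Y_R = C_R/C_{A0} = 0.4562/3.14 = 0.145.

0.145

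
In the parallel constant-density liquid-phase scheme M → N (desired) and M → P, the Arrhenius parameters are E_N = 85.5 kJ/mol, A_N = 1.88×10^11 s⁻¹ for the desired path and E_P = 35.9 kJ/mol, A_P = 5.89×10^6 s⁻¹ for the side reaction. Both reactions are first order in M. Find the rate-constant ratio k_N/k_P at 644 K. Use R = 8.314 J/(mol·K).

k_N/k_P = (A_N/A_P)·exp[−(E_N−E_P)/(RT)] = (A_N/A_P)·exp[(E_P−E_N)/(RT)].
(E_P−E_N)/(RT) = (35.9−85.5)×10³/(8.314×644) = -49600/5354 = -9.264.
k_N/k_P = (1.88×10^11/5.89×10^6)·exp(-9.264) = 31919 × 9.480×10^-5 = 3.03.

3.03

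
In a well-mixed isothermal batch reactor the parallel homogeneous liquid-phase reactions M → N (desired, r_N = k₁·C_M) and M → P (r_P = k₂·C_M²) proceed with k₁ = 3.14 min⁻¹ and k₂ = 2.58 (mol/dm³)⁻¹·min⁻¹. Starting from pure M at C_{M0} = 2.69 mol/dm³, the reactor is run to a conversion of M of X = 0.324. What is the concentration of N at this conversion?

0.307 mol/dm³

C_M = C_{M0}(1−X) = 1.818 mol/dm³.
Along a PFR/batch, dC_N/dC_M = −r_N/(r_N+r_P) = −k₁/(k₁+k₂·C_M).
Integrating from C_{M0} to C_M: C_N = (3.14/2.58)·ln[(3.14+2.58·2.69)/(3.14+2.58·1.82)] = 1.217·ln(10.08/7.832) = 0.3072 mol/dm³.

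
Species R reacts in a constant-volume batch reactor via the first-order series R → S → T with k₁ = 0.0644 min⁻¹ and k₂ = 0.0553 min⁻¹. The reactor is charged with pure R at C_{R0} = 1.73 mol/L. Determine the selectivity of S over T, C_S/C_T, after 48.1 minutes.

0.225

The intermediate concentration in a first-order A→B→C sequence is C_S = k₁C_{R0}(e^(−k₁t) − e^(−k₂t))/(k₂−k₁).
e^(−k₁t) = e^(−0.0644×48.1) = e^(−3.098) = 0.04516; e^(−k₂t) = e^(−2.660) = 0.06995.
C_S = 0.0644×1.73/(0.0553−0.0644) × (0.04516−0.06995) = (-12.24)×(-0.02480) = 0.3036 mol/L.
C_R = C_{R0}e^(−k₁t) = 0.07812 mol/L, so C_T = C_{R0}−C_R−C_S = 1.348 mol/L; C_S/C_T = 0.225.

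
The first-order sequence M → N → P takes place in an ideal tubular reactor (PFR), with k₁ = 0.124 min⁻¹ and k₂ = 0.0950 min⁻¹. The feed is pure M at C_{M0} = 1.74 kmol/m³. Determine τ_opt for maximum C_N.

The intermediate peaks when r₁ = r₂, i.e. k₁e^(−k₁τ) = k₂e^(−k₂τ), giving τ_opt = ln(k₂/k₁)/(k₂−k₁).
= ln(0.0950/0.124)/(0.0950−0.124) = ln(0.7661)/-0.02900 = -0.2664/-0.02900 = 9.19 min.

9.19 min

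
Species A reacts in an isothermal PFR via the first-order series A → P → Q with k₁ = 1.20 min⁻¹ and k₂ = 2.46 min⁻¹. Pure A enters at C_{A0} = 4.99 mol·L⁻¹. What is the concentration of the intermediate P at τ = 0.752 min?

The intermediate concentration in a first-order A→B→C sequence is C_P = k₁C_{A0}(e^(−k₁τ) − e^(−k₂τ))/(k₂−k₁).
e^(−k₁τ) = e^(−1.20×0.752) = e^(−0.9024) = 0.4056; e^(−k₂τ) = e^(−1.850) = 0.1572.
C_P = 1.20×4.99/(2.46−1.20) × (0.4056−0.1572) = 4.752×0.2483 = 1.180 mol·L⁻¹.

1.18 mol·L⁻¹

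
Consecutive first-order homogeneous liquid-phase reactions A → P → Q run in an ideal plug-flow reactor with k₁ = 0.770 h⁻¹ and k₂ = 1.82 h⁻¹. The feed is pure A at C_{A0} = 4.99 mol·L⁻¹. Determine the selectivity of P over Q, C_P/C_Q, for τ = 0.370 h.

Solving the coupled first-order balances gives C_P(τ) = [k₁/(k₂−k₁)]·C_{A0}·(e^(−k₁τ) − e^(−k₂τ)).
e^(−k₁τ) = e^(−0.770×0.370) = e^(−0.2849) = 0.7521; e^(−k₂τ) = e^(−0.6734) = 0.5100.
C_P = 0.770×4.99/(1.82−0.770) × (0.7521−0.5100) = 3.659×0.2421 = 0.8860 mol·L⁻¹.
C_A = C_{A0}e^(−k₁τ) = 3.753 mol·L⁻¹, so C_Q = C_{A0}−C_A−C_P = 0.3511 mol·L⁻¹; C_P/C_Q = 2.52.

2.52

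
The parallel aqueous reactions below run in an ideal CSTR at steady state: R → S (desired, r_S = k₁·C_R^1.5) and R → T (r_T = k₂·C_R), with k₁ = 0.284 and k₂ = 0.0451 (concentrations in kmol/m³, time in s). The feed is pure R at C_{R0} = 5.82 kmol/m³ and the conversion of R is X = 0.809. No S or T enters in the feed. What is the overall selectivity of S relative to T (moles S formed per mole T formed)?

6.64

Exit C_R = C_{R0}(1−X) = 5.82×0.191 = 1.112 kmol/m³.
A CSTR operates uniformly at the exit composition, giving r_S = 0.3329 and r_T = 0.05013 (each k·C_R^n at C_R = 1.112).
Overall selectivity = C_S/C_T = r_Sτ/(r_Tτ) = r_S/r_T = 6.64.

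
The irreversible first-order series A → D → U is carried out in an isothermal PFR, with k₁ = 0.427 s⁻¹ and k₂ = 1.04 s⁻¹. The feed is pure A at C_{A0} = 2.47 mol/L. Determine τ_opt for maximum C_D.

The intermediate peaks when r₁ = r₂, i.e. k₁e^(−k₁τ) = k₂e^(−k₂τ), giving τ_opt = ln(k₂/k₁)/(k₂−k₁).
= ln(1.04/0.427)/(1.04−0.427) = ln(2.436)/0.6130 = 0.8902/0.6130 = 1.45 s.

1.45 s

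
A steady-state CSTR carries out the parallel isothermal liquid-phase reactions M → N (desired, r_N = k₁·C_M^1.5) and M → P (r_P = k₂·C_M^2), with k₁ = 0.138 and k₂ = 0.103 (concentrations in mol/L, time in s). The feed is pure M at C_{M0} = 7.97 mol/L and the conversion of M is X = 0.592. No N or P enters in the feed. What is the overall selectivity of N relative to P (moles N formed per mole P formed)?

0.743

Exit C_M = C_{M0}(1−X) = 7.97×0.408 = 3.252 mol/L.
In a CSTR the entire volume is at exit conditions, so r_N = 0.138×3.252^1.5 = 0.8092 and r_P = 0.103×3.252^2 = 1.089.
Overall selectivity = C_N/C_P = r_Nτ/(r_Pτ) = r_N/r_P = 0.743.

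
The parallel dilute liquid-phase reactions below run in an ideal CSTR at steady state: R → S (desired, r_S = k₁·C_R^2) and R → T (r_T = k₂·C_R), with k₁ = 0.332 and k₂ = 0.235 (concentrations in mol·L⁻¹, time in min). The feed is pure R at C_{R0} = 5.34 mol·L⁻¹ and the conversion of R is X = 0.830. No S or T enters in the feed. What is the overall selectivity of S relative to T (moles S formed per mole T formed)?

Exit C_R = C_{R0}(1−X) = 5.34×0.170 = 0.9078 mol·L⁻¹.
Rates in a CSTR are evaluated at the outlet concentration: r_S = 0.332×0.9078^2 = 0.2736, r_T = 0.235×0.9078 = 0.2133.
Overall selectivity = C_S/C_T = r_Sτ/(r_Tτ) = r_S/r_T = 1.28.

1.28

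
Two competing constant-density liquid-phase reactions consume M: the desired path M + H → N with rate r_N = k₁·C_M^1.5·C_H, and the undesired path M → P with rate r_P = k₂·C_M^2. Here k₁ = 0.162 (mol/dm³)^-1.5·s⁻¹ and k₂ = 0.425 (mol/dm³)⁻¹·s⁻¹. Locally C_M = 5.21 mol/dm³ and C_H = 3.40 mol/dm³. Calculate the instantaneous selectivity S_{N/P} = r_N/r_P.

S_{N/P} = r_N/r_P = (k₁·C_M^1.5·C_H)/(k₂·C_M^2) = (k₁/k₂)·C_M^-0.5·C_H.
= (0.162×5.210^1.5×3.400) / (0.425×5.210^2) = 6.550/11.54 = 0.568.
The undesired path is higher order in M, so low C_M (CSTR or dilute feed) favours N.

0.568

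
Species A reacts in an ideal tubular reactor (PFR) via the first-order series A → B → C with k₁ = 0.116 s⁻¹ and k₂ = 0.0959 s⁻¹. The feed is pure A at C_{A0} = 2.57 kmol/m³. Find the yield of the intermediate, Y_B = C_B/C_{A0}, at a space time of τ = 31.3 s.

0.134

Solving the coupled first-order balances gives C_B(τ) = [k₁/(k₂−k₁)]·C_{A0}·(e^(−k₁τ) − e^(−k₂τ)).
e^(−k₁τ) = e^(−0.116×31.3) = e^(−3.631) = 0.02649; e^(−k₂τ) = e^(−3.002) = 0.04970.
C_B = 0.116×2.57/(0.0959−0.116) × (0.02649−0.04970) = (-14.83)×(-0.02321) = 0.3442 kmol/m³.
Y_B = C_B/C_{A0} = 0.3442/2.57 = 0.134.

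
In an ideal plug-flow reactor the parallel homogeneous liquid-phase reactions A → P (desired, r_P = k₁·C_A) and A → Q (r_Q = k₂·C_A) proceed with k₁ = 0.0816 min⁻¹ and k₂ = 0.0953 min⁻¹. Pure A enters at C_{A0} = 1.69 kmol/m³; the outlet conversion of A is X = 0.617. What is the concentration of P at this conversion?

0.481 kmol/m³

C_A = C_{A0}(1−X) = 0.6473 kmol/m³.
Both paths are first order in A, so the instantaneous fraction to P is constant: dC_P/d(−C_A) = k₁/(k₁+k₂) = 0.4613.
C_P = 0.4613·(C_{A0}−C_A) = 0.4613×1.043 = 0.481 kmol/m³.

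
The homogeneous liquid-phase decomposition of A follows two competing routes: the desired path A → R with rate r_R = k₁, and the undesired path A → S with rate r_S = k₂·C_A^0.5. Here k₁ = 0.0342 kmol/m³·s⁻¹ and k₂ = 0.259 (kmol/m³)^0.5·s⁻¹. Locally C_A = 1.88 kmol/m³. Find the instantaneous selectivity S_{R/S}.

S_{R/S} = r_R/r_S = (k₁)/(k₂·C_A^0.5) = (k₁/k₂)·C_A^-0.5.
= (0.0342) / (0.259×1.880^0.5) = 0.03420/0.3551 = 0.0963.
The undesired path is higher order in A, so low C_A (CSTR or dilute feed) favours R.

0.0963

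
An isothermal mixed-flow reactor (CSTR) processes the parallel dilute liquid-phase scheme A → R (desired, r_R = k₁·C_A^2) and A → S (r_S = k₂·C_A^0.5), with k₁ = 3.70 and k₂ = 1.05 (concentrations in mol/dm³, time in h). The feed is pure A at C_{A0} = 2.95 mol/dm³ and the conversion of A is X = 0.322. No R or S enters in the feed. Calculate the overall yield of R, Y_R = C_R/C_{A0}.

Exit C_A = C_{A0}(1−X) = 2.95×0.678 = 2.000 mol/dm³.
In a CSTR the entire volume is at exit conditions, so r_R = 3.70×2.000^2 = 14.80 and r_S = 1.05×2.000^0.5 = 1.485.
Fraction of consumed A going to R: r_R/(r_R+r_S) = 0.9088.
C_R = 0.9088·C_{A0}·X = 0.9088×2.95×0.322 = 0.863 mol/dm³; Y_R = C_R/C_{A0} = 0.293.

0.293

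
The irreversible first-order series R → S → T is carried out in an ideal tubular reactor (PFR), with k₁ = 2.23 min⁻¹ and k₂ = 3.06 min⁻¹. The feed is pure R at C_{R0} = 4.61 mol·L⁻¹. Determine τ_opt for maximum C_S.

0.381 min

For first-order series the maximum of C_S occurs at τ_opt = ln(k₂/k₁)/(k₂−k₁).
= ln(3.06/2.23)/(3.06−2.23) = ln(1.372)/0.8300 = 0.3164/0.8300 = 0.381 min.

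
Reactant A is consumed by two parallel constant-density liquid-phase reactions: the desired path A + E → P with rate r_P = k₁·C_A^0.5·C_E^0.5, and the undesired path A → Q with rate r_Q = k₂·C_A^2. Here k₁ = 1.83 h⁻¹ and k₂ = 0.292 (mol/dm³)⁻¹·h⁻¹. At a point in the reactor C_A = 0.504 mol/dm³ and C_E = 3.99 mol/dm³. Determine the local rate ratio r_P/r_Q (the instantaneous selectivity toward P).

35.0

S_{P/Q} = r_P/r_Q = (k₁·C_A^0.5·C_E^0.5)/(k₂·C_A^2) = (k₁/k₂)·C_A^-1.5·C_E^0.5.
= (1.83×0.5040^0.5×3.990^0.5) / (0.292×0.5040^2) = 2.595/0.07417 = 35.0.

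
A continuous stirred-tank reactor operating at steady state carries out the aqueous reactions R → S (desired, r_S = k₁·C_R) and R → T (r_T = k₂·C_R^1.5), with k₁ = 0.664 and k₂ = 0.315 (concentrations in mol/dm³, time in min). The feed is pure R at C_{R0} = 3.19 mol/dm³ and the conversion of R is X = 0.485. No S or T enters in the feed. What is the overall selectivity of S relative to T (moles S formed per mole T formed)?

1.64

Exit C_R = C_{R0}(1−X) = 3.19×0.515 = 1.643 mol/dm³.
In a CSTR the entire volume is at exit conditions, so r_S = 0.664×1.643 = 1.091 and r_T = 0.315×1.643^1.5 = 0.6633.
Overall selectivity = C_S/C_T = r_Sτ/(r_Tτ) = r_S/r_T = 1.64.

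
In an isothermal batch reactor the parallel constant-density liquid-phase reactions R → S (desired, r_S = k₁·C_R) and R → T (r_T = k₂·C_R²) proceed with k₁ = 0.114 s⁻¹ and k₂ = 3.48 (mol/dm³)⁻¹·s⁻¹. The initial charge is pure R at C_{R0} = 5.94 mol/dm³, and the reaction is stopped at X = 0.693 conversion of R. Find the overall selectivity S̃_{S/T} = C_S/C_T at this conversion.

C_R = C_{R0}(1−X) = 1.824 mol/dm³.
Along a PFR/batch, dC_S/dC_R = −r_S/(r_S+r_T) = −k₁/(k₁+k₂·C_R).
Integrating from C_{R0} to C_R: C_S = (0.114/3.48)·ln[(0.114+3.48·5.94)/(0.114+3.48·1.82)] = 0.03276·ln(20.79/6.460) = 0.03828 mol/dm³.
C_T = (C_{R0}−C_R)−C_S = 4.078 mol/dm³; S̃_{S/T} = 0.03828/4.078 = 0.00939.

0.00939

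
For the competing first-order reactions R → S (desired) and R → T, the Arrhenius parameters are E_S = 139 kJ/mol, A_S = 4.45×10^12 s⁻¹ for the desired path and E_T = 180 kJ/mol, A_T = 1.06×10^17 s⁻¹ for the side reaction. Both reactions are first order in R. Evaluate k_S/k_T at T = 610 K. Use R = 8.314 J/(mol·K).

With equal orders, S_{S/T} = k_S/k_T = (A_S/A_T)·exp[(E_T−E_S)/(RT)].
(E_T−E_S)/(RT) = (180−139)×10³/(8.314×610) = 41000/5072 = 8.084.
k_S/k_T = (4.45×10^12/1.06×10^17)·exp(8.084) = 4.198×10^-5 × 3243 = 0.136.

0.136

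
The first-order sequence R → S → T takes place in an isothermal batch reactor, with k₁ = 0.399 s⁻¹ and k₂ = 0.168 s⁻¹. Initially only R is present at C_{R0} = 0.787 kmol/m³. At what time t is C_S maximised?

3.74 s

For first-order series the maximum of C_S occurs at t_opt = ln(k₂/k₁)/(k₂−k₁).
= ln(0.168/0.399)/(0.168−0.399) = ln(0.4211)/-0.2310 = -0.8650/-0.2310 = 3.74 s.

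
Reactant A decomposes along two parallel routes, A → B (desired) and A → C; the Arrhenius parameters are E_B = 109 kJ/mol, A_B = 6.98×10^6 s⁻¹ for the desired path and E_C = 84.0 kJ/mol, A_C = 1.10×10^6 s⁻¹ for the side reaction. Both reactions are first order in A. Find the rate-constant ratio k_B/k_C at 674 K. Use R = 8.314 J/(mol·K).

0.0733

k_B/k_C = (A_B/A_C)·exp[−(E_B−E_C)/(RT)] = (A_B/A_C)·exp[(E_C−E_B)/(RT)].
(E_C−E_B)/(RT) = (84.0−109)×10³/(8.314×674) = -25000/5604 = -4.461.
k_B/k_C = (6.98×10^6/1.10×10^6)·exp(-4.461) = 6.345 × 0.01155 = 0.0733.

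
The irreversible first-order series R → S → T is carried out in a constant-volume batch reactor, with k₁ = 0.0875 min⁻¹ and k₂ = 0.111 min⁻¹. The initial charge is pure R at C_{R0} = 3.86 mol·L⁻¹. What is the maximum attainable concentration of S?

1.25 mol·L⁻¹

Evaluating C_S at t_opt = ln(k₂/k₁)/(k₂−k₁) gives C_{S,max}/C_{R0} = (k₁/k₂)^[k₂/(k₂−k₁)].
= (0.0875/0.111)^(0.111/(0.111−0.0875)) = (0.7883)^(4.723) = 0.3251.
C_{S,max} = 0.3251×3.86 = 1.25 mol·L⁻¹.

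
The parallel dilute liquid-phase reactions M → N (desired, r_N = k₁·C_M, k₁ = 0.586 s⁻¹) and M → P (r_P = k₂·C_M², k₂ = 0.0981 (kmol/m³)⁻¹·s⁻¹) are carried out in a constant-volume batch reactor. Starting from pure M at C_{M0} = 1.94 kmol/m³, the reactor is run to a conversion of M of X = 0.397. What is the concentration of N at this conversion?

C_M = C_{M0}(1−X) = 1.170 kmol/m³.
Along a PFR/batch, dC_N/dC_M = −r_N/(r_N+r_P) = −k₁/(k₁+k₂·C_M).
Integrating from C_{M0} to C_M: C_N = (0.586/0.0981)·ln[(0.586+0.0981·1.94)/(0.586+0.0981·1.17)] = 5.973·ln(0.7763/0.7008) = 0.6116 kmol/m³.

0.612 kmol/m³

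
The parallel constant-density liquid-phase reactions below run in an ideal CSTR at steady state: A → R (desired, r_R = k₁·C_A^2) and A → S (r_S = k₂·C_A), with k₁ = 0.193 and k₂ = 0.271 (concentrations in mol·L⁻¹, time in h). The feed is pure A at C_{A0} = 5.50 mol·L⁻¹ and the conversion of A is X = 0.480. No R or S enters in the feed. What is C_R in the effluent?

1.77 mol·L⁻¹

Exit C_A = C_{A0}(1−X) = 5.50×0.520 = 2.860 mol·L⁻¹.
Rates in a CSTR are evaluated at the outlet concentration: r_R = 0.193×2.860^2 = 1.579, r_S = 0.271×2.860 = 0.7751.
Fraction of consumed A going to R: r_R/(r_R+r_S) = 0.6707.
C_R = 0.6707·C_{A0}·X = 0.6707×5.50×0.480 = 1.77 mol·L⁻¹.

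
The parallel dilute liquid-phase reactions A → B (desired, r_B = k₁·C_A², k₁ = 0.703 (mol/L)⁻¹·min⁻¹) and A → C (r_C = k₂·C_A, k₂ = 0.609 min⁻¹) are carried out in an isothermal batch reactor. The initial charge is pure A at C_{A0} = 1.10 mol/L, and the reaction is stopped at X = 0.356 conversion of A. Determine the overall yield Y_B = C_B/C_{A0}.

C_A = C_{A0}(1−X) = 0.7084 mol/L.
Along a PFR/batch, dC_C/dC_A = −r_C/(r_B+r_C) = −k₂/(k₂+k₁·C_A).
Integrating from C_{A0} to C_A: C_C = (0.609/0.703)·ln[(0.609+0.703·1.10)/(0.609+0.703·0.708)] = 0.8663·ln(1.382/1.107) = 0.1924 mol/L.
Then C_B = (C_{A0}−C_A) − C_C = 0.3916 − 0.1924 = 0.1992 mol/L.
Y_B = C_B/C_{A0} = 0.1992/1.10 = 0.181.

0.181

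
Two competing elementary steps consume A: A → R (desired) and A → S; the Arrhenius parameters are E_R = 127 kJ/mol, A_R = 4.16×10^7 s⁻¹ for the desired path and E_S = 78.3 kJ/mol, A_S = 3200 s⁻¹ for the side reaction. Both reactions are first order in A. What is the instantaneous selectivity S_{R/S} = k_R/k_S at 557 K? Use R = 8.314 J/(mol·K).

0.352

k_R/k_S = (A_R/A_S)·exp[−(E_R−E_S)/(RT)] = (A_R/A_S)·exp[(E_S−E_R)/(RT)].
(E_S−E_R)/(RT) = (78.3−127)×10³/(8.314×557) = -48700/4631 = -10.52.
k_R/k_S = (4.16×10^7/3200)·exp(-10.52) = 13000 × 2.709×10^-5 = 0.352.
Since E_R > E_S, raising the temperature improves selectivity toward R.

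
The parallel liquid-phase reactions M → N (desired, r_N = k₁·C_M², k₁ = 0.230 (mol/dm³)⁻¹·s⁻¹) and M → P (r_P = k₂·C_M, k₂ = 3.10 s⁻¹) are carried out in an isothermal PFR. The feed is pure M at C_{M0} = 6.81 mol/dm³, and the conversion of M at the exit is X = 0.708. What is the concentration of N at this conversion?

1.16 mol/dm³

C_M = C_{M0}(1−X) = 1.989 mol/dm³.
Along a PFR/batch, dC_P/dC_M = −r_P/(r_N+r_P) = −k₂/(k₂+k₁·C_M).
Integrating from C_{M0} to C_M: C_P = (3.10/0.230)·ln[(3.10+0.230·6.81)/(3.10+0.230·1.99)] = 13.48·ln(4.666/3.557) = 3.657 mol/dm³.
Then C_N = (C_{M0}−C_M) − C_P = 4.821 − 3.657 = 1.164 mol/dm³.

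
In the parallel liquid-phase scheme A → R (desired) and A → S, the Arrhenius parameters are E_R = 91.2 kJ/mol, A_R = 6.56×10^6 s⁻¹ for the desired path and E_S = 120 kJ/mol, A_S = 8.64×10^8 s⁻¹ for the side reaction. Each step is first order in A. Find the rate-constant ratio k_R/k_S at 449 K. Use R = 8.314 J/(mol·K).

17.0

k_R/k_S = (A_R/A_S)·exp[−(E_R−E_S)/(RT)] = (A_R/A_S)·exp[(E_S−E_R)/(RT)].
(E_S−E_R)/(RT) = (120−91.2)×10³/(8.314×449) = 28800/3733 = 7.715.
k_R/k_S = (6.56×10^6/8.64×10^8)·exp(7.715) = 0.007593 × 2242 = 17.0.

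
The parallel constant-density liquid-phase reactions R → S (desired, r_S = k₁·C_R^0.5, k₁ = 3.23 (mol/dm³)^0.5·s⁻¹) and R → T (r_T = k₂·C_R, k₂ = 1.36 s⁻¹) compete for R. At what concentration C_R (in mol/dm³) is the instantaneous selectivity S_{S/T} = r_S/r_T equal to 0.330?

51.8 mol/dm³

S_{S/T} = (k₁/k₂)·C_R^-0.5 ⇒ C_R = (S·k₂/k₁)^(-2).
= (0.330×1.36/3.23)^(-2) = (0.1389)^(-2) = 51.8 mol/dm³.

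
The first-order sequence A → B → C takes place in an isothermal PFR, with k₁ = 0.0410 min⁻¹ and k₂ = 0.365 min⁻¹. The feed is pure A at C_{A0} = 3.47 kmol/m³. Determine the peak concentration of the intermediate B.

0.296 kmol/m³

Evaluating C_B at τ_opt = ln(k₂/k₁)/(k₂−k₁) gives C_{B,max}/C_{A0} = (k₁/k₂)^[k₂/(k₂−k₁)].
= (0.0410/0.365)^(0.365/(0.365−0.0410)) = (0.1123)^(1.127) = 0.08518.
C_{B,max} = 0.08518×3.47 = 0.296 kmol/m³.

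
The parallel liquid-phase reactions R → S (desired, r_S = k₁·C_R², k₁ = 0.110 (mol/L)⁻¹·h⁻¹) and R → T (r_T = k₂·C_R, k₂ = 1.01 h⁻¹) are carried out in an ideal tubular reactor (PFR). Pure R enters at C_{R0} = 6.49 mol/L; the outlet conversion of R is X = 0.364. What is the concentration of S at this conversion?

C_R = C_{R0}(1−X) = 4.128 mol/L.
Along a PFR/batch, dC_T/dC_R = −r_T/(r_S+r_T) = −k₂/(k₂+k₁·C_R).
Integrating from C_{R0} to C_R: C_T = (1.01/0.110)·ln[(1.01+0.110·6.49)/(1.01+0.110·4.13)] = 9.182·ln(1.724/1.464) = 1.500 mol/L.
Then C_S = (C_{R0}−C_R) − C_T = 2.362 − 1.500 = 0.8622 mol/L.

0.862 mol/L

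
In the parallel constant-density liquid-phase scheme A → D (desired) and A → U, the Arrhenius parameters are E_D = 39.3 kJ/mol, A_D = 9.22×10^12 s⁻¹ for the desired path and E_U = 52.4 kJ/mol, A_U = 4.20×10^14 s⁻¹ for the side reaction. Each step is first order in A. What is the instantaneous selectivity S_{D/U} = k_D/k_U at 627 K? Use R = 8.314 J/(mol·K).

Since both paths have the same order in A, the concentration cancels and S_{D/U} = k_D/k_U = (A_D/A_U)·exp[(E_U−E_D)/(RT)].
(E_U−E_D)/(RT) = (52.4−39.3)×10³/(8.314×627) = 13100/5213 = 2.513.
k_D/k_U = (9.22×10^12/4.20×10^14)·exp(2.513) = 0.02195 × 12.34 = 0.271.
Since E_D < E_U, lowering the temperature improves selectivity toward D.

0.271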